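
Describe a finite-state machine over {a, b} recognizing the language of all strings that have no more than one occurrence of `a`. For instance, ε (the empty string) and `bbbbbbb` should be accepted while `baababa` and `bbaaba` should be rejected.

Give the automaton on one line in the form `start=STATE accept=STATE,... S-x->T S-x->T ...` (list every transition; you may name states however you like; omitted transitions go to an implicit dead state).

Only the number of `a`s matters, and only up to 2. Make a chain q0 → q1 → q2 advanced by each `a` (with q2 absorbing); every other symbol self-loops. The accepting set is {q0, q1}.
With 3 states:
        a   b  
>* q0   q1  q0 
 * q1   q2  q1 
   q2   q2  q2 
(> = start, * = accepting)

start=q0 accept=q0,q1 q0-a->q1 q0-b->q0 q1-a->q2 q1-b->q1 q2-a->q2 q2-b->q2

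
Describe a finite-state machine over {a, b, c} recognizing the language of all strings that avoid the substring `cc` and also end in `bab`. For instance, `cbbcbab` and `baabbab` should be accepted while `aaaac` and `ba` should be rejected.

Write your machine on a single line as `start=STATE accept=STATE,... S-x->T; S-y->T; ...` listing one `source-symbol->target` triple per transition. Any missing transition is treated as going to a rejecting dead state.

start=q0; accept=q5; q0-a->q0; q0-b->q1; q0-c->q2; q1-a->q3; q1-b->q1; q1-c->q2; q2-a->q0; q2-b->q1; q2-c->q4; q3-a->q0; q3-b->q5; q3-c->q2; q4-a->q4; q4-b->q6; q4-c->q4; q5-a->q3; q5-b->q1; q5-c->q2; q6-a->q7; q6-b->q6; q6-c->q4; q7-a->q4; q7-b->q8; q7-c->q4; q8-a->q7; q8-b->q6; q8-c->q4

Handle the two conditions separately and then intersect. One (3 states) tracks partial matches of the forbidden pattern `cc`; the other (4 states) tracks how much of the suffix `bab` has currently been matched. Each combined state is a pair, one component from each; accept when both components accept.
        a   b   c  
>  q0   q0  q1  q2 
   q1   q3  q1  q2 
   q2   q0  q1  q4 
   q3   q0  q5  q2 
   q4   q4  q6  q4 
 * q5   q3  q1  q2 
   q6   q7  q6  q4 
   q7   q4  q8  q4 
   q8   q7  q6  q4 
(> = start, * = accepting)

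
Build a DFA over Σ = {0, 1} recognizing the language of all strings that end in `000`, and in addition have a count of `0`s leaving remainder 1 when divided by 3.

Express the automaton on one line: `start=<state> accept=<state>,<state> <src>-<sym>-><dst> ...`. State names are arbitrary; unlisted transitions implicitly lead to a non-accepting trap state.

Run two small machines in parallel and take their product. One (4 states) tracks how much of the suffix `000` has currently been matched; the other (3 states) tracks the count of `0`s modulo 3. Each combined state is a pair, one component from each; accept when both components accept.
12 states suffice.
          0    1  
>  s0     s1   s0 
   s1     s2   s3 
   s2     s4   s5 
   s3     s6   s3 
   s4     s7   s0 
   s5     s8   s5 
   s6     s9   s5 
 * s7    s10   s3 
   s8    s11   s0 
   s9     s7   s0 
   s10    s4   s5 
   s11   s10   s3 
(> = start, * = accepting)

start=s0 accept=s7 s0-0->s1 s0-1->s0 s1-0->s2 s1-1->s3 s2-0->s4 s2-1->s5 s3-0->s6 s3-1->s3 s4-0->s7 s4-1->s0 s5-0->s8 s5-1->s5 s6-0->s9 s6-1->s5 s7-0->s10 s7-1->s3 s8-0->s11 s8-1->s0 s9-0->s7 s9-1->s0 s10-0->s4 s10-1->s5 s11-0->s10 s11-1->s3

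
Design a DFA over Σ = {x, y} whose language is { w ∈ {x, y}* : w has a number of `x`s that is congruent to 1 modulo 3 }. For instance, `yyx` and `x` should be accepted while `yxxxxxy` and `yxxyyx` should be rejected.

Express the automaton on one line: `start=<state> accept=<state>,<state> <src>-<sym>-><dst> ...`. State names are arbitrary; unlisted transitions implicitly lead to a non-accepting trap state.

start=q0 accept=q1 q0-x->q1 q0-y->q0 q1-x->q2 q1-y->q1 q2-x->q0 q2-y->q2

Keep the running count of `x`s modulo 3: each `x` advances along the cycle q0 → q1 → q2 → q0 while other symbols loop. Accept at q1.
With 3 states:
        x   y  
>  q0   q1  q0 
 * q1   q2  q1 
   q2   q0  q2 
(> = start, * = accepting)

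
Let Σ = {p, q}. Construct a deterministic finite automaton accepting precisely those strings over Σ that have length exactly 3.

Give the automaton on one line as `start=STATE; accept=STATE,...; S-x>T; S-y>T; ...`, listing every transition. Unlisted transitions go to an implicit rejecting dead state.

start=s0; accept=s3; s0-p>s1; s0-q>s1; s1-p>s2; s1-q>s2; s2-p>s3; s2-q>s3; s3-p>s4; s3-q>s4; s4-p>s4; s4-q>s4

We only need to distinguish lengths 0, 1, …, 3, and '>3'. Chain s0 → s1 → s2 → s3 → s4 on every symbol, with s4 looping. Accepting states: {s3}.
A 5-state machine:
        p   q  
>  s0   s1  s1 
   s1   s2  s2 
   s2   s3  s3 
 * s3   s4  s4 
   s4   s4  s4 
(> = start, * = accepting)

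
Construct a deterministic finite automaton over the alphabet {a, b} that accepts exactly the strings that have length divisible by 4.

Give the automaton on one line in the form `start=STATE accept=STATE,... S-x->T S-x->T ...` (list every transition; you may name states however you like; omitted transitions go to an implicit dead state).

start=q0 accept=q0 q0-a->q1 q0-b->q1 q1-a->q2 q1-b->q2 q2-a->q3 q2-b->q3 q3-a->q0 q3-b->q0

Count input length modulo 4: every symbol advances one step around the cycle q0 → q1 → q2 → q3 → q0. Accept at q0.
With 4 states:
        a   b  
>* q0   q1  q1 
   q1   q2  q2 
   q2   q3  q3 
   q3   q0  q0 
(> = start, * = accepting)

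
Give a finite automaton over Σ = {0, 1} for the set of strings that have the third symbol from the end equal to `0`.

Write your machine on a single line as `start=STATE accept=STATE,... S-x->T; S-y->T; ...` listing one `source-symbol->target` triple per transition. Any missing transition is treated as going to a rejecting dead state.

start=s0; accept=s7,s8,s9,s10; s0-0->s1; s0-1->s2; s1-0->s3; s1-1->s4; s2-0->s5; s2-1->s6; s3-0->s7; s3-1->s8; s4-0->s9; s4-1->s10; s5-0->s11; s5-1->s12; s6-0->s13; s6-1->s14; s7-0->s7; s7-1->s8; s8-0->s9; s8-1->s10; s9-0->s11; s9-1->s12; s10-0->s13; s10-1->s14; s11-0->s7; s11-1->s8; s12-0->s9; s12-1->s10; s13-0->s11; s13-1->s12; s14-0->s13; s14-1->s14

Because acceptance depends on a position counted from the end, the machine has to buffer the most recent 3 symbols. Make each state the string of the last up-to-3 symbols read; on input `x` shift the window left and append `x`. Accept when the buffered window has length 3 and begins with `0`.
A 15-state machine:
          0    1  
>  s0     s1   s2 
   s1     s3   s4 
   s2     s5   s6 
   s3     s7   s8 
   s4     s9  s10 
   s5    s11  s12 
   s6    s13  s14 
 * s7     s7   s8 
 * s8     s9  s10 
 * s9    s11  s12 
 * s10   s13  s14 
   s11    s7   s8 
   s12    s9  s10 
   s13   s11  s12 
   s14   s13  s14 
(> = start, * = accepting)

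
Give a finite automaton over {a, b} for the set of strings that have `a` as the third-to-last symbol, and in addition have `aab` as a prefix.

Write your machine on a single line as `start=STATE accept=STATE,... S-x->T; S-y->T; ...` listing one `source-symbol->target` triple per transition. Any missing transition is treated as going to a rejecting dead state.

start=q0; accept=q4,q5,q6,q11; q0-a->q1; q0-b->q2; q1-a->q3; q1-b->q2; q2-a->q2; q2-b->q2; q3-a->q2; q3-b->q4; q4-a->q5; q4-b->q6; q5-a->q7; q5-b->q8; q6-a->q9; q6-b->q10; q7-a->q11; q7-b->q4; q8-a->q5; q8-b->q6; q9-a->q7; q9-b->q8; q10-a->q9; q10-b->q10; q11-a->q11; q11-b->q4

Run two small machines in parallel and take their product. The first has 15 states tracking the last 3 symbols read; the second has 5 states tracking whether the input so far still matches the prefix `aab`. A product state is a pair (one from each), accepting exactly when both do. Minimizing collapses redundant product states.
12 states suffice.
          a    b  
>  q0     q1   q2 
   q1     q3   q2 
   q2     q2   q2 
   q3     q2   q4 
 * q4     q5   q6 
 * q5     q7   q8 
 * q6     q9  q10 
   q7    q11   q4 
   q8     q5   q6 
   q9     q7   q8 
   q10    q9  q10 
 * q11   q11   q4 
(> = start, * = accepting)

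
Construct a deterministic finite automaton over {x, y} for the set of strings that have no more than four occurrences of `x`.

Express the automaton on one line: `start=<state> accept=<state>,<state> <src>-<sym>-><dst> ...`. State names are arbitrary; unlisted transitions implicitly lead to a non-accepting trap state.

Count `x`s, saturating at 5: states S0 through S4 mean 0 through 4 `x`s seen; S5 means more than 4. Each `x` increments (capped at S5); other symbols loop. Accept from {S0, S1, S2, S3, S4}.
        x   y  
>* S0   S1  S0 
 * S1   S2  S1 
 * S2   S3  S2 
 * S3   S4  S3 
 * S4   S5  S4 
   S5   S5  S5 
(> = start, * = accepting)

start=S0 accept=S0,S1,S2,S3,S4 S0-x->S1 S0-y->S0 S1-x->S2 S1-y->S1 S2-x->S3 S2-y->S2 S3-x->S4 S3-y->S3 S4-x->S5 S4-y->S4 S5-x->S5 S5-y->S5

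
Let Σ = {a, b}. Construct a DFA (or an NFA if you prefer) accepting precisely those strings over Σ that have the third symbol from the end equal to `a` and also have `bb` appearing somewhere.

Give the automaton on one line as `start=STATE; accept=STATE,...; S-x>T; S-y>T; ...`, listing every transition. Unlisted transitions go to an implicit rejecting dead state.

Run two small machines in parallel and take their product. One (15 states) tracks the last 3 symbols read; the other (3 states) tracks whether and how much of `bb` has been seen. Each combined state is a pair, one component from each; accept when both components accept.
20 states suffice.
          a    b  
>  s0     s1   s2 
   s1     s3   s4 
   s2     s5   s6 
   s3     s7   s8 
   s4     s9  s10 
   s5    s11  s12 
   s6    s13  s14 
   s7     s7   s8 
   s8     s9  s10 
   s9    s11  s12 
 * s10   s13  s14 
   s11    s7   s8 
   s12    s9  s10 
   s13   s15  s16 
   s14   s13  s14 
   s15   s17  s18 
   s16   s19  s10 
 * s17   s17  s18 
 * s18   s19  s10 
 * s19   s15  s16 
(> = start, * = accepting)

start=s0; accept=s10,s17,s18,s19; s0-a>s1; s0-b>s2; s1-a>s3; s1-b>s4; s2-a>s5; s2-b>s6; s3-a>s7; s3-b>s8; s4-a>s9; s4-b>s10; s5-a>s11; s5-b>s12; s6-a>s13; s6-b>s14; s7-a>s7; s7-b>s8; s8-a>s9; s8-b>s10; s9-a>s11; s9-b>s12; s10-a>s13; s10-b>s14; s11-a>s7; s11-b>s8; s12-a>s9; s12-b>s10; s13-a>s15; s13-b>s16; s14-a>s13; s14-b>s14; s15-a>s17; s15-b>s18; s16-a>s19; s16-b>s10; s17-a>s17; s17-b>s18; s18-a>s19; s18-b>s10; s19-a>s15; s19-b>s16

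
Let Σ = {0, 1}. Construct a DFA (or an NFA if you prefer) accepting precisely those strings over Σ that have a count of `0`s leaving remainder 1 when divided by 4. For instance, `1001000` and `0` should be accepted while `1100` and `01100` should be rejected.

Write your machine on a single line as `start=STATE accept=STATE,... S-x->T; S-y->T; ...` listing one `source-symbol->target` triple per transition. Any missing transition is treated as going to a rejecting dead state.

start=q0; accept=q1; q0-0->q1; q0-1->q0; q1-0->q2; q1-1->q1; q2-0->q3; q2-1->q2; q3-0->q0; q3-1->q3

Keep the running count of `0`s modulo 4: each `0` advances along the cycle q0 → q1 → q2 → q3 → q0 while other symbols loop. Accept at q1.
4 states suffice.
        0   1  
>  q0   q1  q0 
 * q1   q2  q1 
   q2   q3  q2 
   q3   q0  q3 
(> = start, * = accepting)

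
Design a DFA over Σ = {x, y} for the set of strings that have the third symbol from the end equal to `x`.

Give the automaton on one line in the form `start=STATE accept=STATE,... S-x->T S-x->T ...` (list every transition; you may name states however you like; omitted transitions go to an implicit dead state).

Because acceptance depends on a position counted from the end, the machine has to buffer the most recent 3 symbols. Make each state the string of the last up-to-3 symbols read; on input `x` shift the window left and append `x`. Accept when the buffered window has length 3 and begins with `x`.
A 15-state machine:
       x  y 
>  A   B  C 
   B   D  E 
   C   F  G 
   D   H  I 
   E   J  K 
   F   L  M 
   G   N  O 
 * H   H  I 
 * I   J  K 
 * J   L  M 
 * K   N  O 
   L   H  I 
   M   J  K 
   N   L  M 
   O   N  O 
(> = start, * = accepting)

start=A accept=H,I,J,K A-x->B A-y->C B-x->D B-y->E C-x->F C-y->G D-x->H D-y->I E-x->J E-y->K F-x->L F-y->M G-x->N G-y->O H-x->H H-y->I I-x->J I-y->K J-x->L J-y->M K-x->N K-y->O L-x->H L-y->I M-x->J M-y->K N-x->L N-y->M O-x->N O-y->O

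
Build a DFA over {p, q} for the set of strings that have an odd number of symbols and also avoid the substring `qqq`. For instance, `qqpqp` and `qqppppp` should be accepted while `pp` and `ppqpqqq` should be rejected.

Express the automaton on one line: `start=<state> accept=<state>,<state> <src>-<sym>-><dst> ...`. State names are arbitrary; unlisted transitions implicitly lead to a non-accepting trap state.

start=S0 accept=S1,S2,S5 S0-p->S1 S0-q->S2 S1-p->S0 S1-q->S3 S2-p->S0 S2-q->S4 S3-p->S1 S3-q->S5 S4-p->S1 S4-q->S6 S5-p->S0 S5-q->S7 S6-p->S7 S6-q->S7 S7-p->S6 S7-q->S6

Handle the two conditions separately and then intersect. The first has 2 states tracking the input length modulo 2; the second has 4 states tracking partial matches of the forbidden pattern `qqq`. A product state is a pair (one from each), accepting exactly when both do.
With 8 states:
        p   q  
>  S0   S1  S2 
 * S1   S0  S3 
 * S2   S0  S4 
   S3   S1  S5 
   S4   S1  S6 
 * S5   S0  S7 
   S6   S7  S7 
   S7   S6  S6 
(> = start, * = accepting)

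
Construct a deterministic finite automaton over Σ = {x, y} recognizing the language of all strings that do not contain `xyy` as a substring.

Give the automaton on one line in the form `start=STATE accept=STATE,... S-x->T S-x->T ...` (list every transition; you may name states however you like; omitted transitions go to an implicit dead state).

Track partial matches of the forbidden pattern `xyy`. State D is a dead state reached once `xyy` has occurred; every other state accepts. A means no part of `xyy` is currently matched.
       x  y 
>* A   B  A 
 * B   B  C 
 * C   B  D 
   D   D  D 
(> = start, * = accepting)

start=A accept=A,B,C A-x->B A-y->A B-x->B B-y->C C-x->B C-y->D D-x->D D-y->D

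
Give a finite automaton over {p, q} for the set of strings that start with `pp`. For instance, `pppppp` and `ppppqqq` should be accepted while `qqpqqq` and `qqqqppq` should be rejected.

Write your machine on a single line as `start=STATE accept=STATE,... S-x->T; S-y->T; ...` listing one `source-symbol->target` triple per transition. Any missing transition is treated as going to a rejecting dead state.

start=A; accept=C; A-p->B; A-q->D; B-p->C; B-q->D; C-p->C; C-q->C; D-p->D; D-q->D

Walk along `pp` while the input agrees: from A take `p` to B, and so on. Any deviation drops to the rejecting sink D. Once C is reached the prefix is confirmed and every continuation is accepted.
With 4 states:
       p  q 
>  A   B  D 
   B   C  D 
 * C   C  C 
   D   D  D 
(> = start, * = accepting)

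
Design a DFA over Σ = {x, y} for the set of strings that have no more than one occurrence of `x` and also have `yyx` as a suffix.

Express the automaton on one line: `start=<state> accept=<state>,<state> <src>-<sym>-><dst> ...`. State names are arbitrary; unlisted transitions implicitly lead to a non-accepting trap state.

Run two small machines in parallel and take their product. One (3 states) tracks the count of `x`s, saturating at 2; the other (4 states) tracks how much of the suffix `yyx` has currently been matched. Each combined state is a pair, one component from each; accept when both components accept. Minimizing collapses redundant product states.
A 5-state machine:
        x   y  
>  q0   q1  q2 
   q1   q1  q1 
   q2   q1  q3 
   q3   q4  q3 
 * q4   q1  q1 
(> = start, * = accepting)

start=q0 accept=q4 q0-x->q1 q0-y->q2 q1-x->q1 q1-y->q1 q2-x->q1 q2-y->q3 q3-x->q4 q3-y->q3 q4-x->q1 q4-y->q1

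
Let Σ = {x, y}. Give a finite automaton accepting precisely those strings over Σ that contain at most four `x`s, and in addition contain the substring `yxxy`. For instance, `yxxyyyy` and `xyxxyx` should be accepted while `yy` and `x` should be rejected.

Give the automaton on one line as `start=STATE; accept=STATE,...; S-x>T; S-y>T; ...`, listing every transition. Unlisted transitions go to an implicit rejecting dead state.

start=q0; accept=q12,q14,q15; q0-x>q1; q0-y>q2; q1-x>q3; q1-y>q4; q2-x>q5; q2-y>q2; q3-x>q6; q3-y>q7; q4-x>q8; q4-y>q4; q5-x>q9; q5-y>q4; q6-x>q6; q6-y>q6; q7-x>q10; q7-y>q7; q8-x>q11; q8-y>q7; q9-x>q6; q9-y>q12; q10-x>q13; q10-y>q6; q11-x>q6; q11-y>q14; q12-x>q14; q12-y>q12; q13-x>q6; q13-y>q15; q14-x>q15; q14-y>q14; q15-x>q6; q15-y>q15

Build one automaton per condition and run them in lockstep. One (6 states) tracks the count of `x`s, saturating at 5; the other (5 states) tracks whether and how much of `yxxy` has been seen. Each combined state is a pair, one component from each; accept when both components accept. Minimizing collapses redundant product states.
          x    y  
>  q0     q1   q2 
   q1     q3   q4 
   q2     q5   q2 
   q3     q6   q7 
   q4     q8   q4 
   q5     q9   q4 
   q6     q6   q6 
   q7    q10   q7 
   q8    q11   q7 
   q9     q6  q12 
   q10   q13   q6 
   q11    q6  q14 
 * q12   q14  q12 
   q13    q6  q15 
 * q14   q15  q14 
 * q15    q6  q15 
(> = start, * = accepting)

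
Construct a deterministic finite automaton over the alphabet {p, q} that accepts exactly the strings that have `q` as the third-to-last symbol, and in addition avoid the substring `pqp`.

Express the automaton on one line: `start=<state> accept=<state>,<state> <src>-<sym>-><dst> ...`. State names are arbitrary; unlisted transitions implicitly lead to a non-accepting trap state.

Run two small machines in parallel and take their product. The first has 15 states tracking the last 3 symbols read; the second has 4 states tracking partial matches of the forbidden pattern `pqp`. A product state is a pair (one from each), accepting exactly when both do. After merging equivalent states the machine shrinks.
With 11 states:
          p    q  
>  S0     S1   S2 
   S1     S1   S3 
   S2     S4   S5 
   S3     S6   S5 
   S4     S7   S8 
   S5     S9  S10 
   S6     S6   S6 
 * S7     S1   S3 
 * S8     S6   S5 
 * S9     S7   S8 
 * S10    S9  S10 
(> = start, * = accepting)

start=S0 accept=S7,S8,S9,S10 S0-p->S1 S0-q->S2 S1-p->S1 S1-q->S3 S2-p->S4 S2-q->S5 S3-p->S6 S3-q->S5 S4-p->S7 S4-q->S8 S5-p->S9 S5-q->S10 S6-p->S6 S6-q->S6 S7-p->S1 S7-q->S3 S8-p->S6 S8-q->S5 S9-p->S7 S9-q->S8 S10-p->S9 S10-q->S10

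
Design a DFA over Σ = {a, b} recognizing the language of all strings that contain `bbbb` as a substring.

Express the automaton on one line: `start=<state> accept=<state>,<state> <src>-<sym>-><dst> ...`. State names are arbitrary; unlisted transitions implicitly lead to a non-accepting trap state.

start=q0 accept=q4 q0-a->q0 q0-b->q1 q1-a->q0 q1-b->q2 q2-a->q0 q2-b->q3 q3-a->q0 q3-b->q4 q4-a->q4 q4-b->q4

States q0..q3 record the length of the longest prefix of `bbbb` that matches the current input suffix. Reaching q4 means `bbbb` has been seen, and we stay there forever. Accept from q4.
        a   b  
>  q0   q0  q1 
   q1   q0  q2 
   q2   q0  q3 
   q3   q0  q4 
 * q4   q4  q4 
(> = start, * = accepting)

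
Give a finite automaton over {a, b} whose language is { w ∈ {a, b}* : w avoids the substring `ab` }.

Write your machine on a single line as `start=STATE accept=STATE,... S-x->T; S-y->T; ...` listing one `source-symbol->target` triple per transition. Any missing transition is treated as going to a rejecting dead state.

start=S0; accept=S0,S1; S0-a->S1; S0-b->S0; S1-a->S1; S1-b->S2; S2-a->S2; S2-b->S2

This is the complement of 'contains `ab`'. Use the same substring-matching states — S0 through S2 holding how much of `ab` has just been matched — but flip the accepting set: everything except the trap S2 accepts.
A 3-state machine:
        a   b  
>* S0   S1  S0 
 * S1   S1  S2 
   S2   S2  S2 
(> = start, * = accepting)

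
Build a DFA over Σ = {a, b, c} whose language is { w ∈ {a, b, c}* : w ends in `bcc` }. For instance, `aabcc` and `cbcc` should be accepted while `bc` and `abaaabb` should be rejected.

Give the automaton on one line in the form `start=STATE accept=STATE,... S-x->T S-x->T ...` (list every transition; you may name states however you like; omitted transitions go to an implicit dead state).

start=q0 accept=q3 q0-a->q0 q0-b->q1 q0-c->q0 q1-a->q0 q1-b->q1 q1-c->q2 q2-a->q0 q2-b->q1 q2-c->q3 q3-a->q0 q3-b->q1 q3-c->q0

Remember how much of `bcc` the current input suffix matches. State q0 means no match yet; q1 means the last symbol is `b`; q2 means the last 2 symbols are `bc`; q3 means the last 3 symbols are `bcc`. Only q3 accepts. On a mismatch, fall back to the longest proper suffix that is still a prefix of `bcc`.
With 4 states:
        a   b   c  
>  q0   q0  q1  q0 
   q1   q0  q1  q2 
   q2   q0  q1  q3 
 * q3   q0  q1  q0 
(> = start, * = accepting)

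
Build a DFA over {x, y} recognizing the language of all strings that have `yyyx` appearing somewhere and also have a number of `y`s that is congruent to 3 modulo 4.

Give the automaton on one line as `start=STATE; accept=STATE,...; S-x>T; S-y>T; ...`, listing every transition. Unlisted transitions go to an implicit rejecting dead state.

Build one automaton per condition and run them in lockstep. The first has 5 states tracking whether and how much of `yyyx` has been seen; the second has 4 states tracking the count of `y`s modulo 4. A product state is a pair (one from each), accepting exactly when both do.
          x    y  
>  q0     q0   q1 
   q1     q2   q3 
   q2     q2   q4 
   q3     q5   q6 
   q4     q5   q7 
   q5     q5   q8 
   q6     q9  q10 
   q7    q11  q10 
   q8    q11  q12 
 * q9     q9  q13 
   q10   q13  q14 
   q11   q11  q15 
   q12    q0  q14 
   q13   q13  q16 
   q14   q16  q17 
   q15    q0  q18 
   q16   q16  q19 
   q17   q19   q6 
   q18    q2  q17 
   q19   q19   q9 
(> = start, * = accepting)

start=q0; accept=q9; q0-x>q0; q0-y>q1; q1-x>q2; q1-y>q3; q2-x>q2; q2-y>q4; q3-x>q5; q3-y>q6; q4-x>q5; q4-y>q7; q5-x>q5; q5-y>q8; q6-x>q9; q6-y>q10; q7-x>q11; q7-y>q10; q8-x>q11; q8-y>q12; q9-x>q9; q9-y>q13; q10-x>q13; q10-y>q14; q11-x>q11; q11-y>q15; q12-x>q0; q12-y>q14; q13-x>q13; q13-y>q16; q14-x>q16; q14-y>q17; q15-x>q0; q15-y>q18; q16-x>q16; q16-y>q19; q17-x>q19; q17-y>q6; q18-x>q2; q18-y>q17; q19-x>q19; q19-y>q9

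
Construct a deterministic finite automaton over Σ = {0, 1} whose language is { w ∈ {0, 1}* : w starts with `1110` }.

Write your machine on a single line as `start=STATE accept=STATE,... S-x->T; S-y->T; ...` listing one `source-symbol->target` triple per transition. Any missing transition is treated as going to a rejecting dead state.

Check the first 4 symbols one by one: S0 through S3 record how many have matched `1110` so far; any wrong symbol goes to the dead state S5. After all 4 match we enter the accepting sink S4.
        0   1  
>  S0   S5  S1 
   S1   S5  S2 
   S2   S5  S3 
   S3   S4  S5 
 * S4   S4  S4 
   S5   S5  S5 
(> = start, * = accepting)

start=S0; accept=S4; S0-0->S5; S0-1->S1; S1-0->S5; S1-1->S2; S2-0->S5; S2-1->S3; S3-0->S4; S3-1->S5; S4-0->S4; S4-1->S4; S5-0->S5; S5-1->S5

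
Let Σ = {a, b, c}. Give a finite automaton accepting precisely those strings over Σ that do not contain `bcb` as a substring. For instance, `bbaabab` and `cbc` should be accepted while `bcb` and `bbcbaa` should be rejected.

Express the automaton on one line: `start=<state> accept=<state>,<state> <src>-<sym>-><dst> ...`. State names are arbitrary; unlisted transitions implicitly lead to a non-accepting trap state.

This is the complement of 'contains `bcb`'. Use the same substring-matching states — q0 through q3 holding how much of `bcb` has just been matched — but flip the accepting set: everything except the trap q3 accepts.
        a   b   c  
>* q0   q0  q1  q0 
 * q1   q0  q1  q2 
 * q2   q0  q3  q0 
   q3   q3  q3  q3 
(> = start, * = accepting)

start=q0 accept=q0,q1,q2 q0-a->q0 q0-b->q1 q0-c->q0 q1-a->q0 q1-b->q1 q1-c->q2 q2-a->q0 q2-b->q3 q2-c->q0 q3-a->q3 q3-b->q3 q3-c->q3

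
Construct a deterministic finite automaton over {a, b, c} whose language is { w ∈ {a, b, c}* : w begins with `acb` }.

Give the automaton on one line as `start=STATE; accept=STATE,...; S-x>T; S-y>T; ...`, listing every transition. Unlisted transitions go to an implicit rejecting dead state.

start=q0; accept=q3; q0-a>q1; q0-b>q4; q0-c>q4; q1-a>q4; q1-b>q4; q1-c>q2; q2-a>q4; q2-b>q3; q2-c>q4; q3-a>q3; q3-b>q3; q3-c>q3; q4-a>q4; q4-b>q4; q4-c>q4

Walk along `acb` while the input agrees: from q0 take `a` to q1, and so on. Any deviation drops to the rejecting sink q4. Once q3 is reached the prefix is confirmed and every continuation is accepted.
5 states suffice.
        a   b   c  
>  q0   q1  q4  q4 
   q1   q4  q4  q2 
   q2   q4  q3  q4 
 * q3   q3  q3  q3 
   q4   q4  q4  q4 
(> = start, * = accepting)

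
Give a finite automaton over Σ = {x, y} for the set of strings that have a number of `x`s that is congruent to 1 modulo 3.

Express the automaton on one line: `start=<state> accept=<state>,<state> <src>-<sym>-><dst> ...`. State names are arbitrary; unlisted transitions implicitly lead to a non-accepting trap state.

Keep the running count of `x`s modulo 3: each `x` advances along the cycle s0 → s1 → s2 → s0 while other symbols loop. Accept at s1.
        x   y  
>  s0   s1  s0 
 * s1   s2  s1 
   s2   s0  s2 
(> = start, * = accepting)

start=s0 accept=s1 s0-x->s1 s0-y->s0 s1-x->s2 s1-y->s1 s2-x->s0 s2-y->s2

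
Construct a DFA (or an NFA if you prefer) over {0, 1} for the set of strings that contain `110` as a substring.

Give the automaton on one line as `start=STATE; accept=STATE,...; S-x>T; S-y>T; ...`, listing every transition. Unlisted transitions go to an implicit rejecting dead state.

Track how much of `110` has been matched so far: state q0 is no progress, q3 is the absorbing accept state reached once `110` has occurred. Intermediate states record partial matches; on a mismatch, fall back to the longest reusable overlap.
4 states suffice.
        0   1  
>  q0   q0  q1 
   q1   q0  q2 
   q2   q3  q2 
 * q3   q3  q3 
(> = start, * = accepting)

start=q0; accept=q3; q0-0>q0; q0-1>q1; q1-0>q0; q1-1>q2; q2-0>q3; q2-1>q2; q3-0>q3; q3-1>q3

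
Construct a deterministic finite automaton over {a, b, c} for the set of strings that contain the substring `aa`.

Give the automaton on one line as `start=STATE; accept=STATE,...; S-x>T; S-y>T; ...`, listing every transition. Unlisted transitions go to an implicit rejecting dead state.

States q0..q1 record the length of the longest prefix of `aa` that matches the current input suffix. Reaching q2 means `aa` has been seen, and we stay there forever. Accept from q2.
        a   b   c  
>  q0   q1  q0  q0 
   q1   q2  q0  q0 
 * q2   q2  q2  q2 
(> = start, * = accepting)

start=q0; accept=q2; q0-a>q1; q0-b>q0; q0-c>q0; q1-a>q2; q1-b>q0; q1-c>q0; q2-a>q2; q2-b>q2; q2-c>q2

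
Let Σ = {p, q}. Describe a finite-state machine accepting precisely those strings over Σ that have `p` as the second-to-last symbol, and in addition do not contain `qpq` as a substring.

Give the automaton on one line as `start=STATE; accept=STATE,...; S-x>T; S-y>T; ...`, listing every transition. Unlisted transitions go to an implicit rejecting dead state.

start=s0; accept=s3,s4; s0-p>s1; s0-q>s2; s1-p>s3; s1-q>s4; s2-p>s5; s2-q>s2; s3-p>s3; s3-q>s4; s4-p>s5; s4-q>s2; s5-p>s3; s5-q>s6; s6-p>s6; s6-q>s6

Run two small machines in parallel and take their product. The first has 7 states tracking the last 2 symbols read; the second has 4 states tracking partial matches of the forbidden pattern `qpq`. A product state is a pair (one from each), accepting exactly when both do. Minimizing collapses redundant product states.
A 7-state machine:
        p   q  
>  s0   s1  s2 
   s1   s3  s4 
   s2   s5  s2 
 * s3   s3  s4 
 * s4   s5  s2 
   s5   s3  s6 
   s6   s6  s6 
(> = start, * = accepting)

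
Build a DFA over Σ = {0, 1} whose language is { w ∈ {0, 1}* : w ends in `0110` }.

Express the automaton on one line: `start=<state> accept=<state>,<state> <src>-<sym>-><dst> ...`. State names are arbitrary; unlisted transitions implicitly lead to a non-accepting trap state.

Let each state record the length of the longest suffix of the input read so far that is also a prefix of `0110`. q1 means the last symbol is `0`; q2 means the last 2 symbols are `01`; q3 means the last 3 symbols are `011`; q4 means the last 4 symbols are `0110`. Accept only at q4, where the string currently ends in `0110`.
        0   1  
>  q0   q1  q0 
   q1   q1  q2 
   q2   q1  q3 
   q3   q4  q0 
 * q4   q1  q2 
(> = start, * = accepting)

start=q0 accept=q4 q0-0->q1 q0-1->q0 q1-0->q1 q1-1->q2 q2-0->q1 q2-1->q3 q3-0->q4 q3-1->q0 q4-0->q1 q4-1->q2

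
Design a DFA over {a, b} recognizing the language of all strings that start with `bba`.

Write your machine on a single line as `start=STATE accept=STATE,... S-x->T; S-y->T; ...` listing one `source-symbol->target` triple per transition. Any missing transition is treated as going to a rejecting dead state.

start=S0; accept=S3; S0-a->S4; S0-b->S1; S1-a->S4; S1-b->S2; S2-a->S3; S2-b->S4; S3-a->S3; S3-b->S3; S4-a->S4; S4-b->S4

Check the first 3 symbols one by one: S0 through S2 record how many have matched `bba` so far; any wrong symbol goes to the dead state S4. After all 3 match we enter the accepting sink S3.
A 5-state machine:
        a   b  
>  S0   S4  S1 
   S1   S4  S2 
   S2   S3  S4 
 * S3   S3  S3 
   S4   S4  S4 
(> = start, * = accepting)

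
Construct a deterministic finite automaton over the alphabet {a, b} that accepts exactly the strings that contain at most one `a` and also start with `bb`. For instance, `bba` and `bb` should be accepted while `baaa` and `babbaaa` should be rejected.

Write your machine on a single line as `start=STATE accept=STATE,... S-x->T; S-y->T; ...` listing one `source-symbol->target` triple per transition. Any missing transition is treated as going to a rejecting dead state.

Handle the two conditions separately and then intersect. One (3 states) tracks the count of `a`s, saturating at 2; the other (4 states) tracks whether the input so far still matches the prefix `bb`. Each combined state is a pair, one component from each; accept when both components accept. Equivalent product states are then merged.
A 5-state machine:
        a   b  
>  s0   s1  s2 
   s1   s1  s1 
   s2   s1  s3 
 * s3   s4  s3 
 * s4   s1  s4 
(> = start, * = accepting)

start=s0; accept=s3,s4; s0-a->s1; s0-b->s2; s1-a->s1; s1-b->s1; s2-a->s1; s2-b->s3; s3-a->s4; s3-b->s3; s4-a->s1; s4-b->s4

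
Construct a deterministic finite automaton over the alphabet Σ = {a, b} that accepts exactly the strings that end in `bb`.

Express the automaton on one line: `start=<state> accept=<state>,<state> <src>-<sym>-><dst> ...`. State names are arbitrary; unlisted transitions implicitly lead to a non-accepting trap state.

start=q0 accept=q2 q0-a->q0 q0-b->q1 q1-a->q0 q1-b->q2 q2-a->q0 q2-b->q2

Remember how much of `bb` the current input suffix matches. State q0 means no match yet; q1 means the last symbol is `b`; q2 means the last 2 symbols are `bb`. Only q2 accepts. On a mismatch, fall back to the longest proper suffix that is still a prefix of `bb`.
3 states suffice.
        a   b  
>  q0   q0  q1 
   q1   q0  q2 
 * q2   q0  q2 
(> = start, * = accepting)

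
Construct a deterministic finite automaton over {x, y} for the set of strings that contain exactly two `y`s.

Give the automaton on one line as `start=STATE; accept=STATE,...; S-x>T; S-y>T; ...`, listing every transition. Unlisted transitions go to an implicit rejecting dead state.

Only the number of `y`s matters, and only up to 3. Make a chain q0 → q1 → q2 → q3 advanced by each `y` (with q3 absorbing); every other symbol self-loops. The accepting set is {q2}.
A 4-state machine:
        x   y  
>  q0   q0  q1 
   q1   q1  q2 
 * q2   q2  q3 
   q3   q3  q3 
(> = start, * = accepting)

start=q0; accept=q2; q0-x>q0; q0-y>q1; q1-x>q1; q1-y>q2; q2-x>q2; q2-y>q3; q3-x>q3; q3-y>q3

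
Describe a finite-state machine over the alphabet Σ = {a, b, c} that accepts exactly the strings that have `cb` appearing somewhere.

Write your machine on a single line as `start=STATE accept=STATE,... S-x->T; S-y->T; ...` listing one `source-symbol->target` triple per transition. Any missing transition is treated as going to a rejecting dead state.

States S0..S1 record the length of the longest prefix of `cb` that matches the current input suffix. Reaching S2 means `cb` has been seen, and we stay there forever. Accept from S2.
        a   b   c  
>  S0   S0  S0  S1 
   S1   S0  S2  S1 
 * S2   S2  S2  S2 
(> = start, * = accepting)

start=S0; accept=S2; S0-a->S0; S0-b->S0; S0-c->S1; S1-a->S0; S1-b->S2; S1-c->S1; S2-a->S2; S2-b->S2; S2-c->S2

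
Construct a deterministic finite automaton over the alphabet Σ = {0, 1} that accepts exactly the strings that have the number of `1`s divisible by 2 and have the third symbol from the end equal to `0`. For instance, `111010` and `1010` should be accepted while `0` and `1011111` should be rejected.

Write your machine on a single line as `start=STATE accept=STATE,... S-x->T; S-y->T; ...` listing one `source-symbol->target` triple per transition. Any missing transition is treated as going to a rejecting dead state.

Handle the two conditions separately and then intersect. The first has 2 states tracking the count of `1`s modulo 2; the second has 15 states tracking the last 3 symbols read. A product state is a pair (one from each), accepting exactly when both do.
A 23-state machine:
          0    1  
>  S0     S1   S2 
   S1     S3   S4 
   S2     S5   S6 
   S3     S7   S8 
   S4     S9  S10 
   S5    S11  S12 
   S6    S13  S14 
 * S7     S7   S8 
   S8     S9  S10 
   S9    S11  S12 
 * S10   S13  S14 
   S11   S15  S16 
   S12   S17  S18 
   S13   S19  S20 
   S14   S21  S22 
   S15   S15  S16 
 * S16   S17  S18 
 * S17   S19  S20 
   S18   S21  S22 
   S19    S7   S8 
   S20    S9  S10 
   S21   S11  S12 
   S22   S13  S14 
(> = start, * = accepting)

start=S0; accept=S7,S10,S16,S17; S0-0->S1; S0-1->S2; S1-0->S3; S1-1->S4; S2-0->S5; S2-1->S6; S3-0->S7; S3-1->S8; S4-0->S9; S4-1->S10; S5-0->S11; S5-1->S12; S6-0->S13; S6-1->S14; S7-0->S7; S7-1->S8; S8-0->S9; S8-1->S10; S9-0->S11; S9-1->S12; S10-0->S13; S10-1->S14; S11-0->S15; S11-1->S16; S12-0->S17; S12-1->S18; S13-0->S19; S13-1->S20; S14-0->S21; S14-1->S22; S15-0->S15; S15-1->S16; S16-0->S17; S16-1->S18; S17-0->S19; S17-1->S20; S18-0->S21; S18-1->S22; S19-0->S7; S19-1->S8; S20-0->S9; S20-1->S10; S21-0->S11; S21-1->S12; S22-0->S13; S22-1->S14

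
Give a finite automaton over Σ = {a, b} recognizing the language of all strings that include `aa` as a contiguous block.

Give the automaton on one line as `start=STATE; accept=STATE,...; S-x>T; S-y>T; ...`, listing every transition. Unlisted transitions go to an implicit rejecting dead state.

start=s0; accept=s2; s0-a>s1; s0-b>s0; s1-a>s2; s1-b>s0; s2-a>s2; s2-b>s2

Track how much of `aa` has been matched so far: state s0 is no progress, s2 is the absorbing accept state reached once `aa` has occurred. Intermediate states record partial matches; on a mismatch, fall back to the longest reusable overlap.
With 3 states:
        a   b  
>  s0   s1  s0 
   s1   s2  s0 
 * s2   s2  s2 
(> = start, * = accepting)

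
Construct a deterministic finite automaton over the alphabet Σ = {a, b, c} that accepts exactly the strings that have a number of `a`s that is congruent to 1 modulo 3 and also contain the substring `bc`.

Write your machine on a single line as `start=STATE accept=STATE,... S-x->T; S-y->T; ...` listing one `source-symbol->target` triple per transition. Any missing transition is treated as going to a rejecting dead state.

start=q0; accept=q7; q0-a->q1; q0-b->q2; q0-c->q0; q1-a->q3; q1-b->q4; q1-c->q1; q2-a->q1; q2-b->q2; q2-c->q5; q3-a->q0; q3-b->q6; q3-c->q3; q4-a->q3; q4-b->q4; q4-c->q7; q5-a->q7; q5-b->q5; q5-c->q5; q6-a->q0; q6-b->q6; q6-c->q8; q7-a->q8; q7-b->q7; q7-c->q7; q8-a->q5; q8-b->q8; q8-c->q8

Run two small machines in parallel and take their product. The first has 3 states tracking the count of `a`s modulo 3; the second has 3 states tracking whether and how much of `bc` has been seen. A product state is a pair (one from each), accepting exactly when both do.
        a   b   c  
>  q0   q1  q2  q0 
   q1   q3  q4  q1 
   q2   q1  q2  q5 
   q3   q0  q6  q3 
   q4   q3  q4  q7 
   q5   q7  q5  q5 
   q6   q0  q6  q8 
 * q7   q8  q7  q7 
   q8   q5  q8  q8 
(> = start, * = accepting)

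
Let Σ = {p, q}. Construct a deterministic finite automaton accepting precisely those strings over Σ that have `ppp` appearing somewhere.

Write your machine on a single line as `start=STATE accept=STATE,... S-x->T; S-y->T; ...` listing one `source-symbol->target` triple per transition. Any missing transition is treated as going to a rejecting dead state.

start=A; accept=D; A-p->B; A-q->A; B-p->C; B-q->A; C-p->D; C-q->A; D-p->D; D-q->D

Track how much of `ppp` has been matched so far: state A is no progress, D is the absorbing accept state reached once `ppp` has occurred. Intermediate states record partial matches; on a mismatch, fall back to the longest reusable overlap.
4 states suffice.
       p  q 
>  A   B  A 
   B   C  A 
   C   D  A 
 * D   D  D 
(> = start, * = accepting)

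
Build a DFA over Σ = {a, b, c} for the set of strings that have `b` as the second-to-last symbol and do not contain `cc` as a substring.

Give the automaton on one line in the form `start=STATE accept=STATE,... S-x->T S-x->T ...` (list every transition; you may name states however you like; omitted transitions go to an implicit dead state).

start=q0 accept=q3,q4,q5 q0-a->q0 q0-b->q1 q0-c->q2 q1-a->q3 q1-b->q4 q1-c->q5 q2-a->q0 q2-b->q1 q2-c->q6 q3-a->q0 q3-b->q1 q3-c->q2 q4-a->q3 q4-b->q4 q4-c->q5 q5-a->q0 q5-b->q1 q5-c->q6 q6-a->q6 q6-b->q6 q6-c->q6

Build one automaton per condition and run them in lockstep. The first has 13 states tracking the last 2 symbols read; the second has 3 states tracking partial matches of the forbidden pattern `cc`. A product state is a pair (one from each), accepting exactly when both do. Minimizing collapses redundant product states.
With 7 states:
        a   b   c  
>  q0   q0  q1  q2 
   q1   q3  q4  q5 
   q2   q0  q1  q6 
 * q3   q0  q1  q2 
 * q4   q3  q4  q5 
 * q5   q0  q1  q6 
   q6   q6  q6  q6 
(> = start, * = accepting)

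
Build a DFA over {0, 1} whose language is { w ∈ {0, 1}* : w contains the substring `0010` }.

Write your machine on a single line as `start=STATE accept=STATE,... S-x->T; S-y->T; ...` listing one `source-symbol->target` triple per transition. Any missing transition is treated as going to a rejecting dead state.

States q0..q3 record the length of the longest prefix of `0010` that matches the current input suffix. Reaching q4 means `0010` has been seen, and we stay there forever. Accept from q4.
With 5 states:
        0   1  
>  q0   q1  q0 
   q1   q2  q0 
   q2   q2  q3 
   q3   q4  q0 
 * q4   q4  q4 
(> = start, * = accepting)

start=q0; accept=q4; q0-0->q1; q0-1->q0; q1-0->q2; q1-1->q0; q2-0->q2; q2-1->q3; q3-0->q4; q3-1->q0; q4-0->q4; q4-1->q4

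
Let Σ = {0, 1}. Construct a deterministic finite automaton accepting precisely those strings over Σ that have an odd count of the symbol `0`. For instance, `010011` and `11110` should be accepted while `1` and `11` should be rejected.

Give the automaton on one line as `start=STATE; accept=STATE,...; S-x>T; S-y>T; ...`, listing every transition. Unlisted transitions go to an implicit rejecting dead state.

The only thing that matters is how many `0`s have appeared, reduced mod 2. Use one state per residue: q0 for 0, …, q1 for 1. Reading `0` moves to the next residue; anything else stays put. q1 is accepting.
A 2-state machine:
        0   1  
>  q0   q1  q0 
 * q1   q0  q1 
(> = start, * = accepting)

start=q0; accept=q1; q0-0>q1; q0-1>q0; q1-0>q0; q1-1>q1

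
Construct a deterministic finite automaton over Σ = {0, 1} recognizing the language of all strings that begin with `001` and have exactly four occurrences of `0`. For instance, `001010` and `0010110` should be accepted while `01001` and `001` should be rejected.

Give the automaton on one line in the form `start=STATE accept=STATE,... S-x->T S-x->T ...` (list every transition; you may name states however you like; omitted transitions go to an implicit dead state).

start=s0 accept=s11 s0-0->s1 s0-1->s2 s1-0->s3 s1-1->s4 s2-0->s4 s2-1->s2 s3-0->s5 s3-1->s6 s4-0->s7 s4-1->s4 s5-0->s8 s5-1->s5 s6-0->s9 s6-1->s6 s7-0->s5 s7-1->s7 s8-0->s10 s8-1->s8 s9-0->s11 s9-1->s9 s10-0->s10 s10-1->s10 s11-0->s12 s11-1->s11 s12-0->s12 s12-1->s12

Build one automaton per condition and run them in lockstep. One (5 states) tracks whether the input so far still matches the prefix `001`; the other (6 states) tracks the count of `0`s, saturating at 5. Each combined state is a pair, one component from each; accept when both components accept.
With 13 states:
          0    1  
>  s0     s1   s2 
   s1     s3   s4 
   s2     s4   s2 
   s3     s5   s6 
   s4     s7   s4 
   s5     s8   s5 
   s6     s9   s6 
   s7     s5   s7 
   s8    s10   s8 
   s9    s11   s9 
   s10   s10  s10 
 * s11   s12  s11 
   s12   s12  s12 
(> = start, * = accepting)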